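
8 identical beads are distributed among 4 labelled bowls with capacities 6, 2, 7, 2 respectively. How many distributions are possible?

58

Without the upper bounds there are C(11,3) = 165 ways to split 8 among 4 bowls.
Subtract solutions that violate a single cap (substitute x_i' = x_i − (cap_i+1)): x_1 ≥ 7 gives C(4,3) = 4; x_2 ≥ 3 gives C(8,3) = 56; x_3 ≥ 8 gives C(3,3) = 1; x_4 ≥ 3 gives C(8,3) = 56. Together 117.
Add back pairs where two caps are both exceeded: 0 + 0 + 0 + 0 + 10 + 0 = 10.
By inclusion–exclusion the count is 165 − 117 + 10 = 58.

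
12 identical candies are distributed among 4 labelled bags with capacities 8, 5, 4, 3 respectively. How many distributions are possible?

Ignoring the caps, the number of non-negative solutions to x_1+…+x_4 = 12 is C(15,3) = 455.
Subtract solutions that violate a single cap (substitute x_i' = x_i − (cap_i+1)): x_1 ≥ 9 gives C(6,3) = 20; x_2 ≥ 6 gives C(9,3) = 84; x_3 ≥ 5 gives C(10,3) = 120; x_4 ≥ 4 gives C(11,3) = 165. Together 389.
Add back pairs where two caps are both exceeded: 0 + 0 + 0 + 4 + 10 + 20 = 34.
By inclusion–exclusion the count is 455 − 389 + 34 = 100.

100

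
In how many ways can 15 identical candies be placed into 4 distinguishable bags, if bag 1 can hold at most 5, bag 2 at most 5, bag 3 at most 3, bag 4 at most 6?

34

By stars and bars, unrestricted non-negative solutions to x_1+…+x_4 = 15 number C(15+3,3) = 816.
Subtract solutions that violate a single cap (substitute x_i' = x_i − (cap_i+1)): x_1 ≥ 6 gives C(12,3) = 220; x_2 ≥ 6 gives C(12,3) = 220; x_3 ≥ 4 gives C(14,3) = 364; x_4 ≥ 7 gives C(11,3) = 165. Together 969.
Add back pairs where two caps are both exceeded: 20 + 56 + 10 + 56 + 10 + 35 = 187.
By inclusion–exclusion the count is 816 − 969 + 187 = 34.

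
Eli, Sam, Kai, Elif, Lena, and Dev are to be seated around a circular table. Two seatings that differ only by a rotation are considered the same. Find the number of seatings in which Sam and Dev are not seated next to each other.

72

All circular seatings of 6 people number (5)! = 120.
Seatings with Sam beside Dev: treat them as a block with 2 internal orders, giving 2 × (4)! = 48.
Subtracting, 120 − 48 = 72.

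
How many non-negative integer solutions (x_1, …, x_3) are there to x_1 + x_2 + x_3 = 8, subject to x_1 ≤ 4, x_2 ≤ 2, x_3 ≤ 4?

By stars and bars, unrestricted non-negative solutions to x_1+…+x_3 = 8 number C(8+2,2) = 45.
Subtract solutions that violate a single cap (substitute x_i' = x_i − (cap_i+1)): x_1 ≥ 5 gives C(5,2) = 10; x_2 ≥ 3 gives C(7,2) = 21; x_3 ≥ 5 gives C(5,2) = 10. Together 41.
Add back pairs where two caps are both exceeded: 1 + 0 + 1 = 2.
By inclusion–exclusion the count is 45 − 41 + 2 = 6.

6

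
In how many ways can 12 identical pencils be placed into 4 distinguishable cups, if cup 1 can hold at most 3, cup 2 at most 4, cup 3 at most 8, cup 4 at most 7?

Without the upper bounds there are C(15,3) = 455 ways to split 12 among 4 cups.
Subtract solutions that violate a single cap (substitute x_i' = x_i − (cap_i+1)): x_1 ≥ 4 gives C(11,3) = 165; x_2 ≥ 5 gives C(10,3) = 120; x_3 ≥ 9 gives C(6,3) = 20; x_4 ≥ 8 gives C(7,3) = 35. Together 340.
Add back pairs where two caps are both exceeded: 20 + 0 + 1 + 0 + 0 + 0 = 21.
By inclusion–exclusion the count is 455 − 340 + 21 = 136.

136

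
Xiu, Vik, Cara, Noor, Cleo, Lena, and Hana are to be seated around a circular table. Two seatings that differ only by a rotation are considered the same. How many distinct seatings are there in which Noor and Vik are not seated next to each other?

All circular seatings of 7 people number (6)! = 720.
Seatings with Noor beside Vik: treat them as a block with 2 internal orders, giving 2 × (5)! = 240.
Subtracting, 720 − 240 = 480.

480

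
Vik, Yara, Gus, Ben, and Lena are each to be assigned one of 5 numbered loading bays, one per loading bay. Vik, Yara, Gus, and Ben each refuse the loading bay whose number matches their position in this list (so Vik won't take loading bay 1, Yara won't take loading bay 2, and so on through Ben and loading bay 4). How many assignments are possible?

Let Aᵢ (for 1 ≤ i ≤ 4) be the placements that put person i in their forbidden loading bay. Any j of these fix j positions, leaving (5−j)! ways to fill the rest, and there are C(4,j) ways to pick which j.
By inclusion–exclusion, the number of valid placements is Σ_{j=0}^{4} (−1)^j C(4,j)·(5−j)!.
Computing: 120 − 96 + 36 − 8 + 1 = 53.

53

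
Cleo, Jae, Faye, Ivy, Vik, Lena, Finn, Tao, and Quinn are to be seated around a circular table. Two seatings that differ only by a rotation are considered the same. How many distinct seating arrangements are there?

40320

Around a circle, 9 distinct people have 9!/9 = (8)! = 40320 rotationally distinct seatings.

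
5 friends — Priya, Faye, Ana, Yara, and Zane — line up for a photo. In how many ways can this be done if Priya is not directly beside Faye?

72

Of the 5! = 120 arrangements, those with Priya and Faye adjacent number 2 × 4! = 48 (treat the pair as a block with 2 internal orders).
Complementary counting: 120 − 48 = 72.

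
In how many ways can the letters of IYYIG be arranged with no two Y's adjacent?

There are 5!/(2!·2!) = 30 arrangements of IYYIG in total.
Arrangements with the Y's together: treat YY as one letter, giving (4)!/(2!) = 12.
Hence 30 − 12 = 18.

18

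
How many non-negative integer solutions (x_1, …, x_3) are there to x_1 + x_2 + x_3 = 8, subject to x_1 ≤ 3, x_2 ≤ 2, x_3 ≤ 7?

Without the upper bounds there are C(10,2) = 45 ways to split 8 among 3 variables.
Subtract solutions that violate a single cap (substitute x_i' = x_i − (cap_i+1)): x_1 ≥ 4 gives C(6,2) = 15; x_2 ≥ 3 gives C(7,2) = 21; x_3 ≥ 8 gives C(2,2) = 1. Together 37.
Add back pairs where two caps are both exceeded: 3 + 0 + 0 = 3.
By inclusion–exclusion the count is 45 − 37 + 3 = 11.

11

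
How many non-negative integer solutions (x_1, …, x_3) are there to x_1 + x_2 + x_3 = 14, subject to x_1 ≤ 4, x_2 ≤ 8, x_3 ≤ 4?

6

By stars and bars, unrestricted non-negative solutions to x_1+…+x_3 = 14 number C(14+2,2) = 120.
Subtract solutions that violate a single cap (substitute x_i' = x_i − (cap_i+1)): x_1 ≥ 5 gives C(11,2) = 55; x_2 ≥ 9 gives C(7,2) = 21; x_3 ≥ 5 gives C(11,2) = 55. Together 131.
Add back pairs where two caps are both exceeded: 1 + 15 + 1 = 17.
By inclusion–exclusion the count is 120 − 131 + 17 = 6.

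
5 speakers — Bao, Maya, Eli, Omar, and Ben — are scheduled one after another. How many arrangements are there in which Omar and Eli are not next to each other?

72

Of the 5! = 120 arrangements, those with Omar and Eli adjacent number 2 × 4! = 48 (treat the pair as a block with 2 internal orders).
So 120 − 48 = 72 arrangements keep them apart.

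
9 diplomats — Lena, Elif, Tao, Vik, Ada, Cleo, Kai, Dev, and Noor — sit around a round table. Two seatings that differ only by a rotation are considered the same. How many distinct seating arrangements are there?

40320

Fix one person's seat to break rotational symmetry; the remaining 8 people can be arranged in (8)! = 40320 ways.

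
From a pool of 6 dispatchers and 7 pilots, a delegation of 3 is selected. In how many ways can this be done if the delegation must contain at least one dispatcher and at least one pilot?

Unrestricted: C(13,3) = 286 ways to pick any 3 of the 13.
Selections missing a whole group: no dispatchers → C(7,3) = 35; no pilots → C(6,3) = 20.
Both groups omitted at once is impossible, so 286 − 55 = 231.

231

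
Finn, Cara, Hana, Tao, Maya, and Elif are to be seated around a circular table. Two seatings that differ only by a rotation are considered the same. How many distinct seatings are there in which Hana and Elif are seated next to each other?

48

Glue Hana and Elif into a block (2 internal orders). Seating 5 units around a circle gives (4)! arrangements.
So 2 × (4)! = 2 × 24 = 48.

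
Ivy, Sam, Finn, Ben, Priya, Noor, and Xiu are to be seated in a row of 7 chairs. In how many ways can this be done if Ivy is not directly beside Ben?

There are 7! = 5040 arrangements in all. If Ivy and Ben are adjacent, merging them into one block gives 2·(6)! = 1440 arrangements.
So 5040 − 1440 = 3600 arrangements keep them apart.

3600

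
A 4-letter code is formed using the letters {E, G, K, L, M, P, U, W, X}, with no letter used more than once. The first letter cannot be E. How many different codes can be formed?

2688

The first letter has 9−1 = 8 choices (anything except E).
The remaining 3 letters are filled from the other 8 symbols without repetition: 8 × 7 × 6 = 336.
Total: 8 × 336 = 2688.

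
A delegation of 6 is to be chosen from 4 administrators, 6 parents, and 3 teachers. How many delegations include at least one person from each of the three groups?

Unrestricted: C(13,6) = 1716 ways to pick any 6 of the 13.
Selections missing a whole group: no administrators → C(9,6) = 84; no parents → C(7,6) = 7; no teachers → C(10,6) = 210.
Add back selections omitting two groups (i.e. drawn from a single group): C(4,6) + C(6,6) + C(3,6) = 1.
By inclusion–exclusion: 1716 − 301 + 1 = 1416.

1416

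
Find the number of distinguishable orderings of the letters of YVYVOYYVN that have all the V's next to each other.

Treat the 3 copies of V as a single block. The multiset to arrange is then {VVV, N, O, Y, Y, Y, Y}, 7 items in all.
That gives (7)!/(4!) = 210 arrangements.

210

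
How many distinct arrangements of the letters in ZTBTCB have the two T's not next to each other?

There are 6!/(2!·2!) = 180 arrangements of ZTBTCB in total.
Arrangements with the T's together: treat TT as one letter, giving (5)!/(2!) = 60.
Hence 180 − 60 = 120.

120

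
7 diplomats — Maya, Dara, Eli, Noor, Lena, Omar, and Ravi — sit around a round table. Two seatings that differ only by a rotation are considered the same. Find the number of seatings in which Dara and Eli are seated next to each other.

Glue Dara and Eli into a block (2 internal orders). Seating 6 units around a circle gives (5)! arrangements.
So 2 × (5)! = 2 × 120 = 240.

240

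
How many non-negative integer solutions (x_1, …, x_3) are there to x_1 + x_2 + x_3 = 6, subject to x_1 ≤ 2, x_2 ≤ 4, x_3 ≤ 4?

12

Ignoring the caps, the number of non-negative solutions to x_1+…+x_3 = 6 is C(8,2) = 28.
Subtract solutions that violate a single cap (substitute x_i' = x_i − (cap_i+1)): x_1 ≥ 3 gives C(5,2) = 10; x_2 ≥ 5 gives C(3,2) = 3; x_3 ≥ 5 gives C(3,2) = 3. Together 16.
No two caps can be exceeded simultaneously, so the pair terms are all 0.
By inclusion–exclusion the count is 28 − 16 + 0 = 12.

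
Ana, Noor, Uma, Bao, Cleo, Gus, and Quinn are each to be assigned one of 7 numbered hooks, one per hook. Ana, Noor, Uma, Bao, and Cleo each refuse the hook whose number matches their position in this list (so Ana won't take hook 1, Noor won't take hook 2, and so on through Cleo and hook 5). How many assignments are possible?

2428

Let Aᵢ (for 1 ≤ i ≤ 5) be the placements that put person i in their forbidden hook. Any j of these fix j positions, leaving (7−j)! ways to fill the rest, and there are C(5,j) ways to pick which j.
By inclusion–exclusion, the number of valid placements is Σ_{j=0}^{5} (−1)^j C(5,j)·(7−j)!.
Computing: 5040 − 3600 + 1200 − 240 + 30 − 2 = 2428.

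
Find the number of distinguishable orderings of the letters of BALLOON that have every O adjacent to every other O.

Treat the 2 copies of O as a single block. The multiset to arrange is then {OO, A, B, L, L, N}, 6 items in all.
That gives (6)!/(2!) = 360 arrangements.

360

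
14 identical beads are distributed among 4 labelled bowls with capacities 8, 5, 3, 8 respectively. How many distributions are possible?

Without the upper bounds there are C(17,3) = 680 ways to split 14 among 4 bowls.
Subtract solutions that violate a single cap (substitute x_i' = x_i − (cap_i+1)): x_1 ≥ 9 gives C(8,3) = 56; x_2 ≥ 6 gives C(11,3) = 165; x_3 ≥ 4 gives C(13,3) = 286; x_4 ≥ 9 gives C(8,3) = 56. Together 563.
Add back pairs where two caps are both exceeded: 0 + 4 + 0 + 35 + 0 + 4 = 43.
By inclusion–exclusion the count is 680 − 563 + 43 = 160.

160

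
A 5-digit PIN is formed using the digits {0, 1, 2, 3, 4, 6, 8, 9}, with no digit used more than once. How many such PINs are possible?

6720

Choose and order 5 of the 8 symbols: the first digit has 8 options, the next 7, and so on down to 4.
8 × 7 × 6 × 5 × 4 = 6720.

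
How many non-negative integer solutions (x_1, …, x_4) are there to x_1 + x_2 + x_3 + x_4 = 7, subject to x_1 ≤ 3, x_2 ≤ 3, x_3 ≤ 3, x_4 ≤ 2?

Ignoring the caps, the number of non-negative solutions to x_1+…+x_4 = 7 is C(10,3) = 120.
Subtract solutions that violate a single cap (substitute x_i' = x_i − (cap_i+1)): x_1 ≥ 4 gives C(6,3) = 20; x_2 ≥ 4 gives C(6,3) = 20; x_3 ≥ 4 gives C(6,3) = 20; x_4 ≥ 3 gives C(7,3) = 35. Together 95.
Add back pairs where two caps are both exceeded: 0 + 0 + 1 + 0 + 1 + 1 = 3.
By inclusion–exclusion the count is 120 − 95 + 3 = 28.

28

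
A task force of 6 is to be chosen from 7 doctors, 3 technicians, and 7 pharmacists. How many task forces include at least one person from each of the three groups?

Unrestricted: C(17,6) = 12376 ways to pick any 6 of the 17.
Selections missing a whole group: no doctors → C(10,6) = 210; no technicians → C(14,6) = 3003; no pharmacists → C(10,6) = 210.
Add back selections omitting two groups (i.e. drawn from a single group): C(7,6) + C(3,6) + C(7,6) = 14.
By inclusion–exclusion: 12376 − 3423 + 14 = 8967.

8967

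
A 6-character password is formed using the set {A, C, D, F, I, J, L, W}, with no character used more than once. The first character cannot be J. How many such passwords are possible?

The first character has 8−1 = 7 choices (anything except J).
The remaining 5 characters are filled from the other 7 symbols without repetition: 7 × 6 × 5 × 4 × 3 = 2520.
Total: 7 × 2520 = 17640.

17640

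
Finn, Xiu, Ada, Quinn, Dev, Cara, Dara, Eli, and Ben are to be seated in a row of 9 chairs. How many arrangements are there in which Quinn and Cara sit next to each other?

80640

Treat {Quinn, Cara} as a single unit. There are 8 units to order, and the pair itself can be ordered 2 ways.
So the count is 2·(8)! = 80640.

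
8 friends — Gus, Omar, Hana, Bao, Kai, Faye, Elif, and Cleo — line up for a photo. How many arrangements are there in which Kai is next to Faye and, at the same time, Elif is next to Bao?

Treat {Kai,Faye} as one block (2 orders) and {Elif,Bao} as another (2 orders).
That leaves 6 units to arrange: 2 × 2 × 6! = 4 × 720 = 2880.

2880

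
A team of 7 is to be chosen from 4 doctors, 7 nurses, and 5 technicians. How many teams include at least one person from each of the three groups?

With no constraint there are C(16,7) = 11440 possible selections.
Subtract selections that omit an entire group: no doctors → C(12,7) = 792; no nurses → C(9,7) = 36; no technicians → C(11,7) = 330.
Add back selections omitting two groups (i.e. drawn from a single group): C(4,7) + C(7,7) + C(5,7) = 1.
By inclusion–exclusion: 11440 − 1158 + 1 = 10283.

10283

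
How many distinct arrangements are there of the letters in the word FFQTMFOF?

Letter multiplicities in FFQTMFOF: F×4, M×1, O×1, Q×1, T×1.
So there are 8! / (4!) = 1680 distinguishable arrangements.

1680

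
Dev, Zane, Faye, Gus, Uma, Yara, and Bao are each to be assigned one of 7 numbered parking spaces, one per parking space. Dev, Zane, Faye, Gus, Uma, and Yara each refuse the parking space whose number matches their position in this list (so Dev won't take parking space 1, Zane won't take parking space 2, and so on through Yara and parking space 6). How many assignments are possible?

2119

Let Aᵢ (for 1 ≤ i ≤ 6) be the placements that put person i in their forbidden parking space. Any j of these fix j positions, leaving (7−j)! ways to fill the rest, and there are C(6,j) ways to pick which j.
By inclusion–exclusion, the number of valid placements is Σ_{j=0}^{6} (−1)^j C(6,j)·(7−j)!.
Computing: 5040 − 4320 + 1800 − 480 + 90 − 12 + 1 = 2119.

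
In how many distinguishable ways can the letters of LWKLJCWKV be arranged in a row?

LWKLJCWKV has 9 letters with K appearing twice, L appearing twice, and W appearing twice.
The number of distinct arrangements is 9!/(2!·2!·2!) = 362880/8 = 45360.

45360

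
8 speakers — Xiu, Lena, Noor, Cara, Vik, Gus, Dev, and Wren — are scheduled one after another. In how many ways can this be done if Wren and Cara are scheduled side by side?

10080

Glue Wren and Cara into one block (2 internal orders), leaving 7 units to arrange in a row.
So the count is 2·(7)! = 10080.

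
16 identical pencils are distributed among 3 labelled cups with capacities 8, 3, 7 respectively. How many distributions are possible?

6

By stars and bars, unrestricted non-negative solutions to x_1+…+x_3 = 16 number C(16+2,2) = 153.
Subtract solutions that violate a single cap (substitute x_i' = x_i − (cap_i+1)): x_1 ≥ 9 gives C(9,2) = 36; x_2 ≥ 4 gives C(14,2) = 91; x_3 ≥ 8 gives C(10,2) = 45. Together 172.
Add back pairs where two caps are both exceeded: 10 + 0 + 15 = 25.
By inclusion–exclusion the count is 153 − 172 + 25 = 6.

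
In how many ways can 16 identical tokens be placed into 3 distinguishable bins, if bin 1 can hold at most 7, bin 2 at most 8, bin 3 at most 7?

28

Ignoring the caps, the number of non-negative solutions to x_1+…+x_3 = 16 is C(18,2) = 153.
Subtract solutions that violate a single cap (substitute x_i' = x_i − (cap_i+1)): x_1 ≥ 8 gives C(10,2) = 45; x_2 ≥ 9 gives C(9,2) = 36; x_3 ≥ 8 gives C(10,2) = 45. Together 126.
Add back pairs where two caps are both exceeded: 0 + 1 + 0 = 1.
By inclusion–exclusion the count is 153 − 126 + 1 = 28.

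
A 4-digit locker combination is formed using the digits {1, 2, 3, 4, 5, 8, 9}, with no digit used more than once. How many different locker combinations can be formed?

With no repetition, fill the 4 digits in order: 7 choices, then 6, down to 4.
That product is 7 × 6 × 5 × 4 = 840.

840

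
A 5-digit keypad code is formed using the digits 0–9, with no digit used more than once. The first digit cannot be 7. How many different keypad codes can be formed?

The first digit has 10−1 = 9 choices (anything except 7).
The remaining 4 digits are filled from the other 9 symbols without repetition: 9 × 8 × 7 × 6 = 3024.
Total: 9 × 3024 = 27216.

27216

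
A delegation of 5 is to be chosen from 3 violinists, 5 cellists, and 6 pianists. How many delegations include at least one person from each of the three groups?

1365

With no constraint there are C(14,5) = 2002 possible selections.
Selections missing a whole group: no violinists → C(11,5) = 462; no cellists → C(9,5) = 126; no pianists → C(8,5) = 56.
Add back selections omitting two groups (i.e. drawn from a single group): C(3,5) + C(5,5) + C(6,5) = 7.
By inclusion–exclusion: 2002 − 644 + 7 = 1365.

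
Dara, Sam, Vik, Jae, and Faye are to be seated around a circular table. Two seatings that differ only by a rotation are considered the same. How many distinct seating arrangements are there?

24

Seat Dara anywhere (absorbing the rotational symmetry), then permute the other 4: (4)! = 24.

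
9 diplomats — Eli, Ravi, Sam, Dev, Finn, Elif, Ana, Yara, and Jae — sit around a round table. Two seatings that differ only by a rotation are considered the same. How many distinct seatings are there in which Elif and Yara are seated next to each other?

Treat {Elif, Yara} as one unit (2 internal orders) and seat the resulting 8 units around the table: (7)! circular arrangements.
So 2 × (7)! = 2 × 5040 = 10080.

10080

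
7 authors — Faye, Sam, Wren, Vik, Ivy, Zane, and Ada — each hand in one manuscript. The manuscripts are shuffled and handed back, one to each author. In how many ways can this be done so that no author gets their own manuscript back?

Let Aᵢ be the assignments in which author i gets their own manuscript. We want the size of the complement of A₁∪…∪A_7.
By inclusion–exclusion this is Σ_{j=0}^{7} (−1)^j C(7,j)·(7−j)!.
Computing: 5040 − 5040 + 2520 − 840 + 210 − 42 + 7 − 1 = 1854.

1854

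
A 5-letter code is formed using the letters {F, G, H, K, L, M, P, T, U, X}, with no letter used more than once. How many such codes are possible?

30240

This is a permutation of 5 out of 10: P(10,5) = 10!/5!.
10 × 9 × 8 × 7 × 6 = 30240.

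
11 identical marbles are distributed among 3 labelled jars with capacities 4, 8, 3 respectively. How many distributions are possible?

Ignoring the caps, the number of non-negative solutions to x_1+…+x_3 = 11 is C(13,2) = 78.
Subtract solutions that violate a single cap (substitute x_i' = x_i − (cap_i+1)): x_1 ≥ 5 gives C(8,2) = 28; x_2 ≥ 9 gives C(4,2) = 6; x_3 ≥ 4 gives C(9,2) = 36. Together 70.
Add back pairs where two caps are both exceeded: 0 + 6 + 0 = 6.
By inclusion–exclusion the count is 78 − 70 + 6 = 14.

14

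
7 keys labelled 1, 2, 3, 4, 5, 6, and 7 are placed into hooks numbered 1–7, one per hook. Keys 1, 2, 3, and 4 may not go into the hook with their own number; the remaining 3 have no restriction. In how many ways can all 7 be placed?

2790

Let Aᵢ (for 1 ≤ i ≤ 4) be the placements that put key i in its forbidden hook. Any j of these fix j positions, leaving (7−j)! ways to fill the rest, and there are C(4,j) ways to pick which j.
By inclusion–exclusion, the number of valid placements is Σ_{j=0}^{4} (−1)^j C(4,j)·(7−j)!.
Computing: 5040 − 2880 + 720 − 96 + 6 = 2790.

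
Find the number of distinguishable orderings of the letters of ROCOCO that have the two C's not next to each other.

40

Total arrangements of ROCOCO: 6!/(3!·2!) = 60.
Arrangements with the C's together: treat CC as one letter, giving (5)!/(3!) = 20.
Hence 60 − 20 = 40.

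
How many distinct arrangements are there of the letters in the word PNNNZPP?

Letter multiplicities in PNNNZPP: N×3, P×3, Z×1.
So there are 7! / (3!·3!) = 140 distinguishable arrangements.

140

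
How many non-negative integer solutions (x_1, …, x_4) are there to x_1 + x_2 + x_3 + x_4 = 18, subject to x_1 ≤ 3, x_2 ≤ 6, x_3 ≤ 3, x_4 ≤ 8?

By stars and bars, unrestricted non-negative solutions to x_1+…+x_4 = 18 number C(18+3,3) = 1330.
Subtract solutions that violate a single cap (substitute x_i' = x_i − (cap_i+1)): x_1 ≥ 4 gives C(17,3) = 680; x_2 ≥ 7 gives C(14,3) = 364; x_3 ≥ 4 gives C(17,3) = 680; x_4 ≥ 9 gives C(12,3) = 220. Together 1944.
Add back pairs where two caps are both exceeded: 120 + 286 + 56 + 120 + 10 + 56 = 648.
Subtract triples: 20 + 0 + 4 + 0 = 24.
By inclusion–exclusion the count is 1330 − 1944 + 648 − 24 = 10.

10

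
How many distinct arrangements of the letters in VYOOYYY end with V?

With the last slot taken by V, it remains to arrange the other 6 letters (YOOYYY).
Those 6 letters have O appearing twice and Y appearing 4 times, giving (6)!/(4!·2!) = 15.

15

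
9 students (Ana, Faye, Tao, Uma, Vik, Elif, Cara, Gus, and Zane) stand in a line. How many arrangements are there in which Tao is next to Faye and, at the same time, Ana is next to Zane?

Treat {Tao,Faye} as one block (2 orders) and {Ana,Zane} as another (2 orders).
That leaves 7 units to arrange: 2 × 2 × 7! = 4 × 5040 = 20160.

20160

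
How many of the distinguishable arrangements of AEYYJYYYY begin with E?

56

Fix E in the first position and arrange the remaining 8 letters.
Those 8 letters have Y appearing 6 times, giving (8)!/(6!) = 56.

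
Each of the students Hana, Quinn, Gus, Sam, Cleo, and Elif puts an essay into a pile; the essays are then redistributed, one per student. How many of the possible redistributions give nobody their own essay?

265

Count assignments avoiding every fixed point. For any j of the 6 students fixed to their own essay, the other 6−j can be arranged in (6−j)! ways.
By inclusion–exclusion this is Σ_{j=0}^{6} (−1)^j C(6,j)·(6−j)!.
Computing: 720 − 720 + 360 − 120 + 30 − 6 + 1 = 265.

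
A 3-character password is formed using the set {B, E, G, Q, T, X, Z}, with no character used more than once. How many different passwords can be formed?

210

With no repetition, fill the 3 characters in order: 7 choices, then 6, down to 5.
7 × 6 × 5 = 210.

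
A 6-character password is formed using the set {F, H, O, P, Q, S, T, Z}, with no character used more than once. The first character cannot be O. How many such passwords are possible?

The first character has 8−1 = 7 choices (anything except O).
The remaining 5 characters are filled from the other 7 symbols without repetition: 7 × 6 × 5 × 4 × 3 = 2520.
Total: 7 × 2520 = 17640.

17640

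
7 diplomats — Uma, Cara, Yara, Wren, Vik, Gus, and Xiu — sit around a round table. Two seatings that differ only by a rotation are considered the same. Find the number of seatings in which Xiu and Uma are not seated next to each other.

Without the restriction there are (6)! = 720 seatings.
Seatings with Xiu beside Uma: treat them as a block with 2 internal orders, giving 2 × (5)! = 240.
Subtracting, 720 − 240 = 480.

480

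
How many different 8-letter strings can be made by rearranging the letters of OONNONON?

70

Letter multiplicities in OONNONON: N×4, O×4.
The number of distinct arrangements is 8!/(4!·4!) = 40320/576 = 70.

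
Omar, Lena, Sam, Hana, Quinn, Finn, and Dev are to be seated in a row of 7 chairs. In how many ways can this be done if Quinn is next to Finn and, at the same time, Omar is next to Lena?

Treat {Quinn,Finn} as one block (2 orders) and {Omar,Lena} as another (2 orders).
That leaves 5 units to arrange: 2 × 2 × 5! = 4 × 120 = 480.

480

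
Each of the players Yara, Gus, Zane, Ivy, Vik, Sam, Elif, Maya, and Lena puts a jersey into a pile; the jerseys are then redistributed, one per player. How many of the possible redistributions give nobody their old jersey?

133496

Count assignments avoiding every fixed point. For any j of the 9 players fixed to their old jersey, the other 9−j can be arranged in (9−j)! ways.
By inclusion–exclusion this is Σ_{j=0}^{9} (−1)^j C(9,j)·(9−j)!.
Computing: 362880 − 362880 + 181440 − 60480 + 15120 − 3024 + 504 − 72 + 9 − 1 = 133496.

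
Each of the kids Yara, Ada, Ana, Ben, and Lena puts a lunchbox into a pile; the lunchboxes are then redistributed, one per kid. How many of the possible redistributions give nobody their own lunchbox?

Let Aᵢ be the assignments in which kid i gets their own lunchbox. We want the size of the complement of A₁∪…∪A_5.
By inclusion–exclusion this is Σ_{j=0}^{5} (−1)^j C(5,j)·(5−j)!.
Computing: 120 − 120 + 60 − 20 + 5 − 1 = 44.

44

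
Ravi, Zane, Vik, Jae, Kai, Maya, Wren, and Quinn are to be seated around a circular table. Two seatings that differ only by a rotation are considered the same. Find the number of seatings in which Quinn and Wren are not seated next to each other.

3600

Without the restriction there are (7)! = 5040 seatings.
Seatings with Quinn beside Wren: treat them as a block with 2 internal orders, giving 2 × (6)! = 1440.
Subtracting, 5040 − 1440 = 3600.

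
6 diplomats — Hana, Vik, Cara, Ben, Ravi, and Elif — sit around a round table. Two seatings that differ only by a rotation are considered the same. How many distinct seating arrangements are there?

Seat Hana anywhere (absorbing the rotational symmetry), then permute the other 5: (5)! = 120.

120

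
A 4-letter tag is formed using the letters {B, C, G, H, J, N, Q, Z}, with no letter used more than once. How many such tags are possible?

Choose and order 4 of the 8 symbols: the first letter has 8 options, the next 7, then 6, 5.
That product is 8 × 7 × 6 × 5 = 1680.

1680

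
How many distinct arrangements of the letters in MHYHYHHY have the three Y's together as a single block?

Treat the 3 copies of Y as a single block. The multiset to arrange is then {YYY, H, H, H, H, M}, 6 items in all.
That gives (6)!/(4!) = 30 arrangements.

30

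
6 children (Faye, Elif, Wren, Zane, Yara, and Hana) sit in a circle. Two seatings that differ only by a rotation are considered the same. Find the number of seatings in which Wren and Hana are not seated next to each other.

All circular seatings of 6 people number (5)! = 120.
Seatings with Wren beside Hana: treat them as a block with 2 internal orders, giving 2 × (4)! = 48.
Subtracting, 120 − 48 = 72.

72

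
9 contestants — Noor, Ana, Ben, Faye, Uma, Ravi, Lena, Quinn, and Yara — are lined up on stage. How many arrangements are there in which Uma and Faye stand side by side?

Place the 7 others and the Uma-Faye pair as 8 objects in a line; the pair has 2 internal arrangements.
That gives 2 × 8! = 2 × 40320 = 80640.

80640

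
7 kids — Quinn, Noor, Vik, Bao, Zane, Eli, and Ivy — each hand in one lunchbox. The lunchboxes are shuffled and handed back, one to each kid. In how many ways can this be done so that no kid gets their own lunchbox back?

Count assignments avoiding every fixed point. For any j of the 7 kids fixed to their own lunchbox, the other 7−j can be arranged in (7−j)! ways.
By inclusion–exclusion this is Σ_{j=0}^{7} (−1)^j C(7,j)·(7−j)!.
Computing: 5040 − 5040 + 2520 − 840 + 210 − 42 + 7 − 1 = 1854.

1854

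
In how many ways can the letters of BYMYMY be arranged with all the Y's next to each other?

Treat the 3 copies of Y as a single block. The multiset to arrange is then {YYY, B, M, M}, 4 items in all.
That gives (4)!/(2!) = 12 arrangements.

12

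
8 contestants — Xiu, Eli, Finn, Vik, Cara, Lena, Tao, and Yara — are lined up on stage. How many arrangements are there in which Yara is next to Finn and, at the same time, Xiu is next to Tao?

Treat {Yara,Finn} as one block (2 orders) and {Xiu,Tao} as another (2 orders).
That leaves 6 units to arrange: 2 × 2 × 6! = 4 × 720 = 2880.

2880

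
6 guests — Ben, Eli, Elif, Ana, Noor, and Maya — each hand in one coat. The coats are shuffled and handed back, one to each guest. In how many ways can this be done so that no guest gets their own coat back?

265

Let Aᵢ be the assignments in which guest i gets their own coat. We want the size of the complement of A₁∪…∪A_6.
By inclusion–exclusion this is Σ_{j=0}^{6} (−1)^j C(6,j)·(6−j)!.
Computing: 720 − 720 + 360 − 120 + 30 − 6 + 1 = 265.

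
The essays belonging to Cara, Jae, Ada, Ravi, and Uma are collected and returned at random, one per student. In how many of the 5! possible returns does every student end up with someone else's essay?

44

Let Aᵢ be the assignments in which student i gets their own essay. We want the size of the complement of A₁∪…∪A_5.
By inclusion–exclusion this is Σ_{j=0}^{5} (−1)^j C(5,j)·(5−j)!.
Computing: 120 − 120 + 60 − 20 + 5 − 1 = 44.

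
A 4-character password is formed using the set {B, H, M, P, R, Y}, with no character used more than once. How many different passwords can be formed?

This is a permutation of 4 out of 6: P(6,4) = 6!/2!.
That product is 6 × 5 × 4 × 3 = 360.

360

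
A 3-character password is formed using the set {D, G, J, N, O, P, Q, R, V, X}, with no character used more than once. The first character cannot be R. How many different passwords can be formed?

648

The first character has 10−1 = 9 choices (anything except R).
The remaining 2 characters are filled from the other 9 symbols without repetition: 9 × 8 = 72.
Total: 9 × 72 = 648.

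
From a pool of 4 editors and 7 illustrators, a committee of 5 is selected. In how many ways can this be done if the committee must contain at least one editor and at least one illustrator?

441

Unrestricted: C(11,5) = 462 ways to pick any 5 of the 11.
Subtract selections that omit an entire group: no editors → C(7,5) = 21; no illustrators → C(4,5) = 0.
Both groups omitted at once is impossible, so 462 − 21 = 441.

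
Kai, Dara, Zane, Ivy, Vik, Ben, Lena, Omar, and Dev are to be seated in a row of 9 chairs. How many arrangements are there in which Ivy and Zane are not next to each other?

Of the 9! = 362880 arrangements, those with Ivy and Zane adjacent number 2 × 8! = 80640 (treat the pair as a block with 2 internal orders).
So 362880 − 80640 = 282240 arrangements keep them apart.

282240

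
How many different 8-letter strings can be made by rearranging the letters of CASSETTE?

Letter multiplicities in CASSETTE: A×1, C×1, E×2, S×2, T×2.
Dividing 8! = 40320 by 2!·2!·2! = 8 for the repeated letters gives 5040.

5040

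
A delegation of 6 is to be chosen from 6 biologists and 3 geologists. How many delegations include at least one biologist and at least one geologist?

83

With no constraint there are C(9,6) = 84 possible selections.
Subtract selections that omit an entire group: no biologists → C(3,6) = 0; no geologists → C(6,6) = 1.
Both groups omitted at once is impossible, so 84 − 1 = 83.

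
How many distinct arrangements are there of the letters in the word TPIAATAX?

3360

TPIAATAX has 8 letters with A appearing 3 times and T appearing twice.
So there are 8! / (3!·2!) = 3360 distinguishable arrangements.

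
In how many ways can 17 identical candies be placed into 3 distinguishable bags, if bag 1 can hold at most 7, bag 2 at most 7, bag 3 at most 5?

Without the upper bounds there are C(19,2) = 171 ways to split 17 among 3 bags.
Subtract solutions that violate a single cap (substitute x_i' = x_i − (cap_i+1)): x_1 ≥ 8 gives C(11,2) = 55; x_2 ≥ 8 gives C(11,2) = 55; x_3 ≥ 6 gives C(13,2) = 78. Together 188.
Add back pairs where two caps are both exceeded: 3 + 10 + 10 = 23.
By inclusion–exclusion the count is 171 − 188 + 23 = 6.

6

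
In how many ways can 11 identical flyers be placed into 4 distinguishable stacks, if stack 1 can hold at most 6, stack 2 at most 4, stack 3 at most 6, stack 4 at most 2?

Without the upper bounds there are C(14,3) = 364 ways to split 11 among 4 stacks.
Subtract solutions that violate a single cap (substitute x_i' = x_i − (cap_i+1)): x_1 ≥ 7 gives C(7,3) = 35; x_2 ≥ 5 gives C(9,3) = 84; x_3 ≥ 7 gives C(7,3) = 35; x_4 ≥ 3 gives C(11,3) = 165. Together 319.
Add back pairs where two caps are both exceeded: 0 + 0 + 4 + 0 + 20 + 4 = 28.
By inclusion–exclusion the count is 364 − 319 + 28 = 73.

73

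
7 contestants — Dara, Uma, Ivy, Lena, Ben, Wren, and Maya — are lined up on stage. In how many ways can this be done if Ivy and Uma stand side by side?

1440

Place the 5 others and the Ivy-Uma pair as 6 objects in a line; the pair has 2 internal arrangements.
So the count is 2·(6)! = 1440.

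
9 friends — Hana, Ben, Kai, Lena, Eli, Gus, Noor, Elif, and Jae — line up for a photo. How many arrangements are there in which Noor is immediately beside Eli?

Place the 7 others and the Noor-Eli pair as 8 objects in a line; the pair has 2 internal arrangements.
That gives 2 × 8! = 2 × 40320 = 80640.

80640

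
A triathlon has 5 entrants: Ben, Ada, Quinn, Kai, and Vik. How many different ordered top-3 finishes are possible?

60

There are 5 choices for 1st place, 4 for 2nd, and 3 for 3rd.
That gives 5 × 4 × 3 = 60.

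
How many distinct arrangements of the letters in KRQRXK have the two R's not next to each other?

120

There are 6!/(2!·2!) = 180 arrangements of KRQRXK in total.
If the two R's are adjacent, glue them into one block, leaving 5 items to arrange: (5)!/(2!) = 60 ways.
Subtracting, 180 − 60 = 120 arrangements keep the R's apart.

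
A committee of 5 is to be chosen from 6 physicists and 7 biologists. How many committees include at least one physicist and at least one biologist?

Total 5-person selections from all 13: C(13,5) = 1287.
Subtract selections that omit an entire group: no physicists → C(7,5) = 21; no biologists → C(6,5) = 6.
Both groups omitted at once is impossible, so 1287 − 27 = 1260.

1260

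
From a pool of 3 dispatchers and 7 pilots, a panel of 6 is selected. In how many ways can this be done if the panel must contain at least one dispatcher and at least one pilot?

Unrestricted: C(10,6) = 210 ways to pick any 6 of the 10.
Subtract selections that omit an entire group: no dispatchers → C(7,6) = 7; no pilots → C(3,6) = 0.
Both groups omitted at once is impossible, so 210 − 7 = 203.

203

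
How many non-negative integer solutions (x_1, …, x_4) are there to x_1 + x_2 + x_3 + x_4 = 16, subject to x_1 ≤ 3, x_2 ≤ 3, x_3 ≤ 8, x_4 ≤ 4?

Ignoring the caps, the number of non-negative solutions to x_1+…+x_4 = 16 is C(19,3) = 969.
Subtract solutions that violate a single cap (substitute x_i' = x_i − (cap_i+1)): x_1 ≥ 4 gives C(15,3) = 455; x_2 ≥ 4 gives C(15,3) = 455; x_3 ≥ 9 gives C(10,3) = 120; x_4 ≥ 5 gives C(14,3) = 364. Together 1394.
Add back pairs where two caps are both exceeded: 165 + 20 + 120 + 20 + 120 + 10 = 455.
Subtract triples: 0 + 20 + 0 + 0 = 20.
By inclusion–exclusion the count is 969 − 1394 + 455 − 20 = 10.

10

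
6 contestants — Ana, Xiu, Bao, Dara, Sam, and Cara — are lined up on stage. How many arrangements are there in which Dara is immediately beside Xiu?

Glue Dara and Xiu into one block (2 internal orders), leaving 5 units to arrange in a row.
That gives 2 × 5! = 2 × 120 = 240.

240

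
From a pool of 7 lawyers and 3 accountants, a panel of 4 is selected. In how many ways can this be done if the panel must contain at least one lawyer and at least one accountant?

175

Unrestricted: C(10,4) = 210 ways to pick any 4 of the 10.
Selections missing a whole group: no lawyers → C(3,4) = 0; no accountants → C(7,4) = 35.
Both groups omitted at once is impossible, so 210 − 35 = 175.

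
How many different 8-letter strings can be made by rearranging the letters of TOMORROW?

3360

TOMORROW has 8 letters with O appearing 3 times and R appearing twice.
So there are 8! / (3!·2!) = 3360 distinguishable arrangements.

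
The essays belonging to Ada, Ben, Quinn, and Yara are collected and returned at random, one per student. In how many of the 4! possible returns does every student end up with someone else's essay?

This is the derangement count D_4: permutations of 4 items with no fixed point.
By inclusion–exclusion this is Σ_{j=0}^{4} (−1)^j C(4,j)·(4−j)!.
Computing: 24 − 24 + 12 − 4 + 1 = 9.

9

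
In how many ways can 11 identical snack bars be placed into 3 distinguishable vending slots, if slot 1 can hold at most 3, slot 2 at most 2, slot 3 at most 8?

6

Ignoring the caps, the number of non-negative solutions to x_1+…+x_3 = 11 is C(13,2) = 78.
Subtract solutions that violate a single cap (substitute x_i' = x_i − (cap_i+1)): x_1 ≥ 4 gives C(9,2) = 36; x_2 ≥ 3 gives C(10,2) = 45; x_3 ≥ 9 gives C(4,2) = 6. Together 87.
Add back pairs where two caps are both exceeded: 15 + 0 + 0 = 15.
By inclusion–exclusion the count is 78 − 87 + 15 = 6.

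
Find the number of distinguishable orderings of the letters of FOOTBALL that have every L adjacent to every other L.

Treat the 2 copies of L as a single block. The multiset to arrange is then {LL, A, B, F, O, O, T}, 7 items in all.
That gives (7)!/(2!) = 2520 arrangements.

2520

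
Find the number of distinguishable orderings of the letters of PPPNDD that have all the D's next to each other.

20

Treat the 2 copies of D as a single block. The multiset to arrange is then {DD, N, P, P, P}, 5 items in all.
That gives (5)!/(3!) = 20 arrangements.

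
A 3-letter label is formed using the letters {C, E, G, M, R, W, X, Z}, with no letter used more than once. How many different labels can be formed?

This is a permutation of 3 out of 8: P(8,3) = 8!/5!.
That product is 8 × 7 × 6 = 336.

336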